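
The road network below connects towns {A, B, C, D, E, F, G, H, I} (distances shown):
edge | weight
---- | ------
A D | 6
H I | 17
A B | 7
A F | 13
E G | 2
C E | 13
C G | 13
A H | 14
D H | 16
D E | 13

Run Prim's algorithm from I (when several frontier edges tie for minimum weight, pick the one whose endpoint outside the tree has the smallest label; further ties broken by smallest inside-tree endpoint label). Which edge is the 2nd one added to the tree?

Grow the tree from I using Prim:
Step 1: frontier [H I 17] → take H I (17); add H.
Step 2: frontier [A H 14, D H 16] → take A H (14); add A.
Step 3: frontier [A D 6, A B 7, A F 13, D H 16] → take A D (6); add D.
Step 4: frontier [A B 7, A F 13, D E 13] → take A B (7); add B.
Step 5: frontier [A F 13, D E 13] → take D E (13); add E.
Step 6: frontier [A F 13, E G 2, C E 13] → take E G (2); add G.
Step 7: frontier [A F 13, C E 13, C G 13] → take C E (13); add C.
Step 8: frontier [A F 13] → take A F (13); add F.
The 2nd edge added is A H.

A-H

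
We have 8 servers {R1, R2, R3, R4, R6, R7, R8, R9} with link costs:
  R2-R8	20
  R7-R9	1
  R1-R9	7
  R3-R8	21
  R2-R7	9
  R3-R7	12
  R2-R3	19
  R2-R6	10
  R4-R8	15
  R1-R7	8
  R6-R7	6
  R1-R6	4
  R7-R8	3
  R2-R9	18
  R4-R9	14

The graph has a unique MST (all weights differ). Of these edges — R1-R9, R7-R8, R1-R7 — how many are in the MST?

Kruskal: consider edges lightest-first.
R7-R9 (1): add — endpoints in different components.
R7-R8 (3): add — endpoints in different components.
R1-R6 (4): add — endpoints in different components.
R6-R7 (6): add — endpoints in different components.
R1-R9 (7): skip — R1 and R9 already connected.
R1-R7 (8): skip — R7 and R1 already connected.
R2-R7 (9): add — endpoints in different components.
R2-R6 (10): skip — R2 and R6 already connected.
R3-R7 (12): add — endpoints in different components.
R4-R9 (14): add — endpoints in different components.
MST edge set: {R7-R9, R7-R8, R1-R6, R6-R7, R2-R7, R3-R7, R4-R9}.
Of the listed edges, {R7-R8} are in the MST → 1.

1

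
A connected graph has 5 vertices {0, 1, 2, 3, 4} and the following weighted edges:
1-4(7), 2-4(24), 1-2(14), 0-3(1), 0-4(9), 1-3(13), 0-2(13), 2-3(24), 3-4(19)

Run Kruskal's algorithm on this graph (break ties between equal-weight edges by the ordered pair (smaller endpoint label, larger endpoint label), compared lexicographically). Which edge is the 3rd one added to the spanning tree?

0-4

Kruskal: consider edges lightest-first.
0-3 (1): add — endpoints in different components.
1-4 (7): add — endpoints in different components.
0-4 (9): add — endpoints in different components.
0-2 (13): add — endpoints in different components.
The 3rd edge added is 0-4.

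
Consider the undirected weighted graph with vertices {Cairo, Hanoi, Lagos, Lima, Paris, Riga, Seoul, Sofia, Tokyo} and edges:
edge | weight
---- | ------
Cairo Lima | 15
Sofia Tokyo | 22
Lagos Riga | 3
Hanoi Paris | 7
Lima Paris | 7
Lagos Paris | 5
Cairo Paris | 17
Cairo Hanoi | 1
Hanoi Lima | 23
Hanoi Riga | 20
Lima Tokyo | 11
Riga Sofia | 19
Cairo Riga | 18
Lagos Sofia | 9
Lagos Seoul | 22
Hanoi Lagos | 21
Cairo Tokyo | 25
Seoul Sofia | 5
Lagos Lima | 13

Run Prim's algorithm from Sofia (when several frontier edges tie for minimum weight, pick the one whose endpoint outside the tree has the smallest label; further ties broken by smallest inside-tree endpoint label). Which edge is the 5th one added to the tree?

Prim, starting at Sofia.
Step 1: cheapest edge leaving the tree is Seoul Sofia (5); add Seoul.
Step 2: cheapest edge leaving the tree is Lagos Sofia (9); add Lagos.
Step 3: cheapest edge leaving the tree is Lagos Riga (3); add Riga.
Step 4: cheapest edge leaving the tree is Lagos Paris (5); add Paris.
Step 5: cheapest edge leaving the tree is Hanoi Paris (7); add Hanoi.
Step 6: cheapest edge leaving the tree is Cairo Hanoi (1); add Cairo.
Step 7: cheapest edge leaving the tree is Lima Paris (7); add Lima.
Step 8: cheapest edge leaving the tree is Lima Tokyo (11); add Tokyo.
The 5th edge added is Hanoi Paris.

Hanoi-Paris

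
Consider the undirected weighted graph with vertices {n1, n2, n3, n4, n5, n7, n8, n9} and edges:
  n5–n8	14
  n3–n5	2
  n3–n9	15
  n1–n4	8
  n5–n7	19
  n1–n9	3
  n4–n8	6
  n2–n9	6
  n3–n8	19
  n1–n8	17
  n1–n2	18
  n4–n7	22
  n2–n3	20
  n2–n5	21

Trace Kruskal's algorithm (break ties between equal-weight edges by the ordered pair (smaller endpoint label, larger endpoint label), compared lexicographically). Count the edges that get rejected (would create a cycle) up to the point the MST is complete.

Kruskal's algorithm — process edges by increasing weight (ties by edge label):
n3–n5 (2): add — endpoints in different components.
n1–n9 (3): add — endpoints in different components.
n2–n9 (6): add — endpoints in different components.
n4–n8 (6): add — endpoints in different components.
n1–n4 (8): add — endpoints in different components.
n5–n8 (14): add — endpoints in different components.
n3–n9 (15): skip — n3 and n9 already connected.
n1–n8 (17): skip — n1 and n8 already connected.
n1–n2 (18): skip — n1 and n2 already connected.
n3–n8 (19): skip — n3 and n8 already connected.
n5–n7 (19): add — endpoints in different components.
Edges rejected before the tree was complete: 4.

4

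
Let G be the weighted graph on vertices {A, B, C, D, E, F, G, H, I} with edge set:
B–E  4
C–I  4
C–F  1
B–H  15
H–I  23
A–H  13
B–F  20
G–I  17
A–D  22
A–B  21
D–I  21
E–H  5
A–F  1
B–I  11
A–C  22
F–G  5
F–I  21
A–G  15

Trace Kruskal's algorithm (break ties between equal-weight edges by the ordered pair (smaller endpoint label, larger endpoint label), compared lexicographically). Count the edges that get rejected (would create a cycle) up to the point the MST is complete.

6

Sort edges by weight, then run Kruskal:
A–F (1): add — endpoints in different components.
C–F (1): add — endpoints in different components.
B–E (4): add — endpoints in different components.
C–I (4): add — endpoints in different components.
E–H (5): add — endpoints in different components.
F–G (5): add — endpoints in different components.
B–I (11): add — endpoints in different components.
A–H (13): skip — A and H already connected.
A–G (15): skip — A and G already connected.
B–H (15): skip — B and H already connected.
G–I (17): skip — G and I already connected.
B–F (20): skip — B and F already connected.
A–B (21): skip — A and B already connected.
D–I (21): add — endpoints in different components.
Edges rejected before the tree was complete: 6.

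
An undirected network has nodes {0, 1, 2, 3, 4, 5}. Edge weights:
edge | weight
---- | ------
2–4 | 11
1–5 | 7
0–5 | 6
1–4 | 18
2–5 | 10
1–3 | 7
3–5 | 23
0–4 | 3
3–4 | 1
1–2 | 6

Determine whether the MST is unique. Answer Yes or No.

Kruskal's algorithm — process edges by increasing weight (ties by edge label):
3–4 (1): add — endpoints in different components.
0–4 (3): add — endpoints in different components.
0–5 (6): add — endpoints in different components.
1–2 (6): add — endpoints in different components.
1–3 (7): add — endpoints in different components.
Non-tree edge 1–5 has weight 7, equal to the heaviest edge on its tree cycle — swapping gives another MST of the same weight. Not unique.

No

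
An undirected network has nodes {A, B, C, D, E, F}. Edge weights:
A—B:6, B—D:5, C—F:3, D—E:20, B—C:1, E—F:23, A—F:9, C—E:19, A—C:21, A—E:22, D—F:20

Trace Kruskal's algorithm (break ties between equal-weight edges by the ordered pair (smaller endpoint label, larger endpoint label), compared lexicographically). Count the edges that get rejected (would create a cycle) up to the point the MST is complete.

1

Sort edges by weight, then run Kruskal:
B—C (1): add. Components now {A} {B,C} {D} {E} {F}
C—F (3): add. Components now {A} {B,C,F} {D} {E}
B—D (5): add. Components now {A} {B,C,D,F} {E}
A—B (6): add. Components now {A,B,C,D,F} {E}
A—F (9): skip — A and F already connected.
C—E (19): add. Components now {A,B,C,D,E,F}
Edges rejected before the tree was complete: 1.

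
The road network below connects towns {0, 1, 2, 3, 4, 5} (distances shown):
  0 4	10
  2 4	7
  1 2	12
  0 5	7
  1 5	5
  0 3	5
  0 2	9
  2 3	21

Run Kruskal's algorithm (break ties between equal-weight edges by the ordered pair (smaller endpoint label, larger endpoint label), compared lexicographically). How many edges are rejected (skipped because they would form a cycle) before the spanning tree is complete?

Kruskal's algorithm — process edges by increasing weight (ties by edge label):
0 3 (5): add. Components now {0,3} {1} {2} {4} {5}
1 5 (5): add. Components now {0,3} {1,5} {2} {4}
0 5 (7): add. Components now {0,1,3,5} {2} {4}
2 4 (7): add. Components now {0,1,3,5} {2,4}
0 2 (9): add. Components now {0,1,2,3,4,5}
Edges rejected before the tree was complete: 0.

0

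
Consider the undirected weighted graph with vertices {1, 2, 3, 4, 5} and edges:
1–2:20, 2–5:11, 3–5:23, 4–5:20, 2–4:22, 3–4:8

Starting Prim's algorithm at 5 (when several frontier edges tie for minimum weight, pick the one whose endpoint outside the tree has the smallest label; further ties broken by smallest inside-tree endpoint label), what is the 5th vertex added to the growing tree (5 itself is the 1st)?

3

Prim, starting at 5.
Step 1: frontier [2–5 11, 4–5 20, 3–5 23] → take 2–5 (11); add 2.
Step 2: frontier [1–2 20, 2–4 22, 4–5 20, 3–5 23] → take 1–2 (20); add 1.
Step 3: frontier [2–4 22, 4–5 20, 3–5 23] → take 4–5 (20); add 4.
Step 4: frontier [3–4 8, 3–5 23] → take 3–4 (8); add 3.
Vertex order: 5, 2, 1, 4, 3. The 5th vertex is 3.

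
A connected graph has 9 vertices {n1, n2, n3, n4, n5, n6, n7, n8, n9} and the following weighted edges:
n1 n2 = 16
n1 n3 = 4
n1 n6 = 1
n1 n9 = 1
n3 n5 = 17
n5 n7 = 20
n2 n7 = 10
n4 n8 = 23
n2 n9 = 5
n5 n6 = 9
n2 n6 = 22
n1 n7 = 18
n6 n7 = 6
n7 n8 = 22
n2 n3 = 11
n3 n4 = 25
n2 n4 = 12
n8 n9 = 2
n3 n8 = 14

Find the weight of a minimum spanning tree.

Kruskal's algorithm — process edges by increasing weight (ties by edge label):
n1 n6 (1): add — endpoints in different components.
n1 n9 (1): add — endpoints in different components.
n8 n9 (2): add — endpoints in different components.
n1 n3 (4): add — endpoints in different components.
n2 n9 (5): add — endpoints in different components.
n6 n7 (6): add — endpoints in different components.
n5 n6 (9): add — endpoints in different components.
n2 n7 (10): skip — n7 and n2 already connected.
n2 n3 (11): skip — n3 and n2 already connected.
n2 n4 (12): add — endpoints in different components.
MST edges: n1 n6, n1 n9, n8 n9, n1 n3, n2 n9, n6 n7, n5 n6, n2 n4; total weight 1+1+2+4+5+6+9+12 = 40.

40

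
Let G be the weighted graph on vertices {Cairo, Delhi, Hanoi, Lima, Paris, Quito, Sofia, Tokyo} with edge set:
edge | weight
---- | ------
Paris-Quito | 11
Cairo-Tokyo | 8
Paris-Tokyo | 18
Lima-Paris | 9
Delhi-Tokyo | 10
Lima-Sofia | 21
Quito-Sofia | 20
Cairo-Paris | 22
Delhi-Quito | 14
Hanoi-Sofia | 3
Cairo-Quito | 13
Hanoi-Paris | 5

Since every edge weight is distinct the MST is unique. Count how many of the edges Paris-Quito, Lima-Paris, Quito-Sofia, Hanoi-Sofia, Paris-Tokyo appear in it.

3

Kruskal: consider edges lightest-first.
Hanoi-Sofia (3): add — endpoints in different components.
Hanoi-Paris (5): add — endpoints in different components.
Cairo-Tokyo (8): add — endpoints in different components.
Lima-Paris (9): add — endpoints in different components.
Delhi-Tokyo (10): add — endpoints in different components.
Paris-Quito (11): add — endpoints in different components.
Cairo-Quito (13): add — endpoints in different components.
MST edge set: {Hanoi-Sofia, Hanoi-Paris, Cairo-Tokyo, Lima-Paris, Delhi-Tokyo, Paris-Quito, Cairo-Quito}.
Of the listed edges, {Paris-Quito, Lima-Paris, Hanoi-Sofia} are in the MST → 3.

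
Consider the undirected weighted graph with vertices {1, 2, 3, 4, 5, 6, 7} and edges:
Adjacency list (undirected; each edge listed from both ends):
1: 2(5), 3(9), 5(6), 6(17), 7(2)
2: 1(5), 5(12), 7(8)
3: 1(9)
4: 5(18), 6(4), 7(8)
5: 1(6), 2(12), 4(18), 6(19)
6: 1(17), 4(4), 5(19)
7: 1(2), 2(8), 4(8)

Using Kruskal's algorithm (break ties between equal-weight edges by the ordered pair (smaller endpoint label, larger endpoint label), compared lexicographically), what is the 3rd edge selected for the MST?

Sort edges by weight, then run Kruskal:
1–7 (2): add. Components now {1,7} {2} {3} {4} {5} {6}
4–6 (4): add. Components now {1,7} {2} {3} {4,6} {5}
1–2 (5): add. Components now {1,2,7} {3} {4,6} {5}
1–5 (6): add. Components now {1,2,5,7} {3} {4,6}
2–7 (8): skip — 2 and 7 already connected.
4–7 (8): add. Components now {1,2,4,5,6,7} {3}
1–3 (9): add. Components now {1,2,3,4,5,6,7}
The 3rd edge added is 1–2.

1-2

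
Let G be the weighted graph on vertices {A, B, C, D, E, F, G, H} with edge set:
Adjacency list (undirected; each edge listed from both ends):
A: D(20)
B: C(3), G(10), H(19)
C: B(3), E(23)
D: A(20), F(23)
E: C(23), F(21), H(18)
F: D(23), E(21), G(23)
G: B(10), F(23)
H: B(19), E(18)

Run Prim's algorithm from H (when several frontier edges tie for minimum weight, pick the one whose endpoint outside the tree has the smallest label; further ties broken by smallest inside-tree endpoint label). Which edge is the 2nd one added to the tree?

B-H

Prim, starting at H.
Step 1: frontier [E H 18, B H 19] → take E H (18); add E.
Step 2: frontier [E F 21, C E 23, B H 19] → take B H (19); add B.
Step 3: frontier [B C 3, B G 10, E F 21, C E 23] → take B C (3); add C.
Step 4: frontier [B G 10, E F 21] → take B G (10); add G.
Step 5: frontier [E F 21, F G 23] → take E F (21); add F.
Step 6: frontier [D F 23] → take D F (23); add D.
Step 7: frontier [A D 20] → take A D (20); add A.
The 2nd edge added is B H.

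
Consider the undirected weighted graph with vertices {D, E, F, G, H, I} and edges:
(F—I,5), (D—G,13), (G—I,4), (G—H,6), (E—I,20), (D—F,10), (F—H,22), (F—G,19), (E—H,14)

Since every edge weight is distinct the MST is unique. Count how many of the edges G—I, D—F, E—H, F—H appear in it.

3

Kruskal's algorithm — process edges by increasing weight (ties by edge label):
G—I (4): add — endpoints in different components.
F—I (5): add — endpoints in different components.
G—H (6): add — endpoints in different components.
D—F (10): add — endpoints in different components.
D—G (13): skip — D and G already connected.
E—H (14): add — endpoints in different components.
MST edge set: {G—I, F—I, G—H, D—F, E—H}.
Of the listed edges, {G—I, D—F, E—H} are in the MST → 3.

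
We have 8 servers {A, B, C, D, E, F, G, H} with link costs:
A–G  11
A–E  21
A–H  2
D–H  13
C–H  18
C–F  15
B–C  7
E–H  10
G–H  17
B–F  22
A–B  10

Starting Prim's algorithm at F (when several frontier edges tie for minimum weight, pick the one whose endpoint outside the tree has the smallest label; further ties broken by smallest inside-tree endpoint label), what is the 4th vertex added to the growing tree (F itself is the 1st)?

A

Prim's algorithm from F:
Step 1: frontier [C–F 15, B–F 22] → take C–F (15); add C.
Step 2: frontier [B–C 7, C–H 18, B–F 22] → take B–C (7); add B.
Step 3: frontier [A–B 10, C–H 18] → take A–B (10); add A.
Step 4: frontier [A–H 2, A–G 11, A–E 21, C–H 18] → take A–H (2); add H.
Step 5: frontier [A–G 11, A–E 21, E–H 10, D–H 13, G–H 17] → take E–H (10); add E.
Step 6: frontier [A–G 11, D–H 13, G–H 17] → take A–G (11); add G.
Step 7: frontier [D–H 13] → take D–H (13); add D.
Vertex order: F, C, B, A, H, E, G, D. The 4th vertex is A.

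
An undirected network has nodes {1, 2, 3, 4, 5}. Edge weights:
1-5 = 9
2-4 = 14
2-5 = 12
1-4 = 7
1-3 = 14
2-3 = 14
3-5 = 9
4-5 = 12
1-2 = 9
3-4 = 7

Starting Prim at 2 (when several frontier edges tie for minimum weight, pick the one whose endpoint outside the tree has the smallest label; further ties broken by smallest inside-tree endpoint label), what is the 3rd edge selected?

Grow the tree from 2 using Prim:
Step 1: cheapest edge leaving the tree is 1-2 (9); add 1.
Step 2: cheapest edge leaving the tree is 1-4 (7); add 4.
Step 3: cheapest edge leaving the tree is 3-4 (7); add 3.
Step 4: cheapest edge leaving the tree is 1-5 (9); add 5.
The 3rd edge added is 3-4.

3-4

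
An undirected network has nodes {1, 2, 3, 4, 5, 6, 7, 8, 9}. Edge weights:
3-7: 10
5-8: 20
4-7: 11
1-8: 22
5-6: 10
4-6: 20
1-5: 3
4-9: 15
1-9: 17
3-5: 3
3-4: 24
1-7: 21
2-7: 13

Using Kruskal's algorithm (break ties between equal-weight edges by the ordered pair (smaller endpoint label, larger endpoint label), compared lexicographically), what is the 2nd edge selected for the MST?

Sort edges by weight, then run Kruskal:
1-5 (3): add — endpoints in different components.
3-5 (3): add — endpoints in different components.
3-7 (10): add — endpoints in different components.
5-6 (10): add — endpoints in different components.
4-7 (11): add — endpoints in different components.
2-7 (13): add — endpoints in different components.
4-9 (15): add — endpoints in different components.
1-9 (17): skip — 1 and 9 already connected.
4-6 (20): skip — 4 and 6 already connected.
5-8 (20): add — endpoints in different components.
The 2nd edge added is 3-5.

3-5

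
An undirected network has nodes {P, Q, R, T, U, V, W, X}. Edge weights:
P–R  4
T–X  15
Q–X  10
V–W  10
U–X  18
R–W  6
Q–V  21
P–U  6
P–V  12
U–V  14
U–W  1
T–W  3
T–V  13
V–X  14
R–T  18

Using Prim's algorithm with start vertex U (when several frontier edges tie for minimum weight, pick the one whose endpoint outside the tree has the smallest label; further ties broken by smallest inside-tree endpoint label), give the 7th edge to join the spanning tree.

Prim, starting at U.
Step 1: cheapest edge leaving the tree is U–W (1); add W.
Step 2: cheapest edge leaving the tree is T–W (3); add T.
Step 3: cheapest edge leaving the tree is P–U (6); add P.
Step 4: cheapest edge leaving the tree is P–R (4); add R.
Step 5: cheapest edge leaving the tree is V–W (10); add V.
Step 6: cheapest edge leaving the tree is V–X (14); add X.
Step 7: cheapest edge leaving the tree is Q–X (10); add Q.
The 7th edge added is Q–X.

Q-X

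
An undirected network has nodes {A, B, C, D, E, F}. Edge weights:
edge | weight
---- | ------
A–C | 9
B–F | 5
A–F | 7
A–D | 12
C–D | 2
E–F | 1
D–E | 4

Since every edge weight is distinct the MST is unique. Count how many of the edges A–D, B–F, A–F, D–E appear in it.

3

Sort edges by weight, then run Kruskal:
E–F (1): add. Components now {A} {B} {C} {D} {E,F}
C–D (2): add. Components now {A} {B} {C,D} {E,F}
D–E (4): add. Components now {A} {B} {C,D,E,F}
B–F (5): add. Components now {A} {B,C,D,E,F}
A–F (7): add. Components now {A,B,C,D,E,F}
MST edge set: {E–F, C–D, D–E, B–F, A–F}.
Of the listed edges, {B–F, A–F, D–E} are in the MST → 3.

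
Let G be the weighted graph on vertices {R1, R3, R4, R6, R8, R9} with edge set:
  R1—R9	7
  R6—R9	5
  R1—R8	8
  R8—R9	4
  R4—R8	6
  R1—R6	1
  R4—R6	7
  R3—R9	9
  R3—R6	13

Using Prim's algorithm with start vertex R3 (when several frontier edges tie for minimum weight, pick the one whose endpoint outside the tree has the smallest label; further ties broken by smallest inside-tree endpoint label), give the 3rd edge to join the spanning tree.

Prim's algorithm from R3:
Step 1: frontier [R3—R9 9, R3—R6 13] → take R3—R9 (9); add R9.
Step 2: frontier [R3—R6 13, R8—R9 4, R6—R9 5, R1—R9 7] → take R8—R9 (4); add R8.
Step 3: frontier [R3—R6 13, R4—R8 6, R1—R8 8, R6—R9 5, R1—R9 7] → take R6—R9 (5); add R6.
Step 4: frontier [R1—R6 1, R4—R6 7, R4—R8 6, R1—R8 8, R1—R9 7] → take R1—R6 (1); add R1.
Step 5: frontier [R4—R6 7, R4—R8 6] → take R4—R8 (6); add R4.
The 3rd edge added is R6—R9.

R6-R9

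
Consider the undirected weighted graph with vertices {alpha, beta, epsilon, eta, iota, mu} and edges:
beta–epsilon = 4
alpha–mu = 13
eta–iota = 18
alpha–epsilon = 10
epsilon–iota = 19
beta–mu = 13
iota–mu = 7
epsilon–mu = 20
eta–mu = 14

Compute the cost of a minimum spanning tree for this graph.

48

Grow the tree from mu using Prim:
Step 1: frontier [iota–mu 7, alpha–mu 13, beta–mu 13, eta–mu 14, epsilon–mu 20] → take iota–mu (7); add iota.
Step 2: frontier [eta–iota 18, epsilon–iota 19, alpha–mu 13, beta–mu 13, eta–mu 14, epsilon–mu 20] → take alpha–mu (13); add alpha.
Step 3: frontier [alpha–epsilon 10, eta–iota 18, epsilon–iota 19, beta–mu 13, eta–mu 14, epsilon–mu 20] → take alpha–epsilon (10); add epsilon.
Step 4: frontier [beta–epsilon 4, eta–iota 18, beta–mu 13, eta–mu 14] → take beta–epsilon (4); add beta.
Step 5: frontier [eta–iota 18, eta–mu 14] → take eta–mu (14); add eta.
MST edges: iota–mu, alpha–mu, alpha–epsilon, beta–epsilon, eta–mu; total weight 7+13+10+4+14 = 48.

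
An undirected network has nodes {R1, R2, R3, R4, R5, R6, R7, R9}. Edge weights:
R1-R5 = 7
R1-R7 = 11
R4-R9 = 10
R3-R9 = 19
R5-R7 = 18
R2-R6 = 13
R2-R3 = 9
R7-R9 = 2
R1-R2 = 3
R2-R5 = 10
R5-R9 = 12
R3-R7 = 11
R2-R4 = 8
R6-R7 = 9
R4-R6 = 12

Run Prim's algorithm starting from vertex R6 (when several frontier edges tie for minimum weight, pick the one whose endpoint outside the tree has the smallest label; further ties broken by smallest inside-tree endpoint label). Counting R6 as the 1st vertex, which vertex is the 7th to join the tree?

R5

Grow the tree from R6 using Prim:
Step 1: cheapest edge leaving the tree is R6-R7 (9); add R7.
Step 2: cheapest edge leaving the tree is R7-R9 (2); add R9.
Step 3: cheapest edge leaving the tree is R4-R9 (10); add R4.
Step 4: cheapest edge leaving the tree is R2-R4 (8); add R2.
Step 5: cheapest edge leaving the tree is R1-R2 (3); add R1.
Step 6: cheapest edge leaving the tree is R1-R5 (7); add R5.
Step 7: cheapest edge leaving the tree is R2-R3 (9); add R3.
Vertex order: R6, R7, R9, R4, R2, R1, R5, R3. The 7th vertex is R5.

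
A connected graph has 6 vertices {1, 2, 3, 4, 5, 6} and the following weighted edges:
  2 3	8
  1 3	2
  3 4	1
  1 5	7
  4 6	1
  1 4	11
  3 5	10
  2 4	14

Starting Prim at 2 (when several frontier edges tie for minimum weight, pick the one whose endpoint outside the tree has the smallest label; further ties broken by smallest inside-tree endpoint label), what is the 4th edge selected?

1-3

Prim's algorithm from 2:
Step 1: cheapest edge leaving the tree is 2 3 (8); add 3.
Step 2: cheapest edge leaving the tree is 3 4 (1); add 4.
Step 3: cheapest edge leaving the tree is 4 6 (1); add 6.
Step 4: cheapest edge leaving the tree is 1 3 (2); add 1.
Step 5: cheapest edge leaving the tree is 1 5 (7); add 5.
The 4th edge added is 1 3.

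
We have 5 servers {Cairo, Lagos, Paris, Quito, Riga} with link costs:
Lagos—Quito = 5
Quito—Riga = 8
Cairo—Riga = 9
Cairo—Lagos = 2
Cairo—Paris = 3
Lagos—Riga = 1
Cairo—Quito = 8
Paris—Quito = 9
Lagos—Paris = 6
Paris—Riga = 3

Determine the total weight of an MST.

11

Kruskal: consider edges lightest-first.
Lagos—Riga (1): add. Components now {Paris} {Lagos,Riga} {Quito} {Cairo}
Cairo—Lagos (2): add. Components now {Paris} {Cairo,Lagos,Riga} {Quito}
Cairo—Paris (3): add. Components now {Cairo,Lagos,Paris,Riga} {Quito}
Paris—Riga (3): skip — Paris and Riga already connected.
Lagos—Quito (5): add. Components now {Cairo,Lagos,Paris,Quito,Riga}
MST edges: Lagos—Riga, Cairo—Lagos, Cairo—Paris, Lagos—Quito; total weight 1+2+3+5 = 11.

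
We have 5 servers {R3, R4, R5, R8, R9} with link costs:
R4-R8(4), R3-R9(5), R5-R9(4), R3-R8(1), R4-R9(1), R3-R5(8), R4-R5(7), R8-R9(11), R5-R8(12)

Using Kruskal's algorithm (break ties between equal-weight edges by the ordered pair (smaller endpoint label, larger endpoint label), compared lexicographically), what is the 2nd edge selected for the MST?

Kruskal: consider edges lightest-first.
R3-R8 (1): add. Components now {R3,R8} {R5} {R4} {R9}
R4-R9 (1): add. Components now {R3,R8} {R5} {R4,R9}
R4-R8 (4): add. Components now {R3,R4,R8,R9} {R5}
R5-R9 (4): add. Components now {R3,R4,R5,R8,R9}
The 2nd edge added is R4-R9.

R4-R9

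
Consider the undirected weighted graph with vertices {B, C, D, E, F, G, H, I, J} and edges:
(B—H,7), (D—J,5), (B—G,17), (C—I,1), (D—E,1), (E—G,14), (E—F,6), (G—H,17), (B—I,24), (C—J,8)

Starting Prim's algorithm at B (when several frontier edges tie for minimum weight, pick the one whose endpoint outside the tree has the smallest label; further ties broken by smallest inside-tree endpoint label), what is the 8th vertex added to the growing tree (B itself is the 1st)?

Prim, starting at B.
Step 1: frontier [B—H 7, B—G 17, B—I 24] → take B—H (7); add H.
Step 2: frontier [B—G 17, B—I 24, G—H 17] → take B—G (17); add G.
Step 3: frontier [B—I 24, E—G 14] → take E—G (14); add E.
Step 4: frontier [B—I 24, D—E 1, E—F 6] → take D—E (1); add D.
Step 5: frontier [B—I 24, D—J 5, E—F 6] → take D—J (5); add J.
Step 6: frontier [B—I 24, E—F 6, C—J 8] → take E—F (6); add F.
Step 7: frontier [B—I 24, C—J 8] → take C—J (8); add C.
Step 8: frontier [B—I 24, C—I 1] → take C—I (1); add I.
Vertex order: B, H, G, E, D, J, F, C, I. The 8th vertex is C.

C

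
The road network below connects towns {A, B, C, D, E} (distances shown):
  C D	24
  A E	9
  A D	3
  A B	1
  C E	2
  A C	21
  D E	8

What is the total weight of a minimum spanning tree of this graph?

Kruskal's algorithm — process edges by increasing weight (ties by edge label):
A B (1): add — endpoints in different components.
C E (2): add — endpoints in different components.
A D (3): add — endpoints in different components.
D E (8): add — endpoints in different components.
MST edges: A B, C E, A D, D E; total weight 1+2+3+8 = 14.

14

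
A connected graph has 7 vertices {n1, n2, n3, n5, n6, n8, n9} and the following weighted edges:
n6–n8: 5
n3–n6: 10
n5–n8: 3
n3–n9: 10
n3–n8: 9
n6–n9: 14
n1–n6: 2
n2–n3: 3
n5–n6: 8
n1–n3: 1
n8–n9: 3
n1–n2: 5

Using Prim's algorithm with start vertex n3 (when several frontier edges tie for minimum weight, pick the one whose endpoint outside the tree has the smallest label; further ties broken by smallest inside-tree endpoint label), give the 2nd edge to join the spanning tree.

n1-n6

Prim's algorithm from n3:
Step 1: cheapest edge leaving the tree is n1–n3 (1); add n1.
Step 2: cheapest edge leaving the tree is n1–n6 (2); add n6.
Step 3: cheapest edge leaving the tree is n2–n3 (3); add n2.
Step 4: cheapest edge leaving the tree is n6–n8 (5); add n8.
Step 5: cheapest edge leaving the tree is n5–n8 (3); add n5.
Step 6: cheapest edge leaving the tree is n8–n9 (3); add n9.
The 2nd edge added is n1–n6.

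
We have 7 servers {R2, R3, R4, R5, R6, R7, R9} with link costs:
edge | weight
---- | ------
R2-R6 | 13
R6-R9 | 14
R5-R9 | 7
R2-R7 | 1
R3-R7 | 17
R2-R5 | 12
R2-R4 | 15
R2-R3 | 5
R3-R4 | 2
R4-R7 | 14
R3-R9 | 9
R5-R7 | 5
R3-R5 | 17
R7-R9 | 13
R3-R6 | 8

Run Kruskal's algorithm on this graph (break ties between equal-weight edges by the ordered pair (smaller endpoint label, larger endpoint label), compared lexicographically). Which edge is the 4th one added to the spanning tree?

R5-R7

Kruskal's algorithm — process edges by increasing weight (ties by edge label):
R2-R7 (1): add. Components now {R2,R7} {R5} {R9} {R6} {R3} {R4}
R3-R4 (2): add. Components now {R2,R7} {R5} {R9} {R6} {R3,R4}
R2-R3 (5): add. Components now {R2,R3,R4,R7} {R5} {R9} {R6}
R5-R7 (5): add. Components now {R2,R3,R4,R5,R7} {R9} {R6}
R5-R9 (7): add. Components now {R2,R3,R4,R5,R7,R9} {R6}
R3-R6 (8): add. Components now {R2,R3,R4,R5,R6,R7,R9}
The 4th edge added is R5-R7.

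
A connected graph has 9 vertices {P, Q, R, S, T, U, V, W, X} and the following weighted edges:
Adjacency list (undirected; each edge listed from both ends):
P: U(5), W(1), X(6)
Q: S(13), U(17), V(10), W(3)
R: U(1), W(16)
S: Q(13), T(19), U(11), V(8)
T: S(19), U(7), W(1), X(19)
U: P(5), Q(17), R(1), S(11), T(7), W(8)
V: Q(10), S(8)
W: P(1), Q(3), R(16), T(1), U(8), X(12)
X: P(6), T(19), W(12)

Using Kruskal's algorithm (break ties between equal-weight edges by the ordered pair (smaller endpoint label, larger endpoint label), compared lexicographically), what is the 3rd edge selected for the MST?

T-W

Kruskal's algorithm — process edges by increasing weight (ties by edge label):
P–W (1): add — endpoints in different components.
R–U (1): add — endpoints in different components.
T–W (1): add — endpoints in different components.
Q–W (3): add — endpoints in different components.
P–U (5): add — endpoints in different components.
P–X (6): add — endpoints in different components.
T–U (7): skip — U and T already connected.
S–V (8): add — endpoints in different components.
U–W (8): skip — U and W already connected.
Q–V (10): add — endpoints in different components.
The 3rd edge added is T–W.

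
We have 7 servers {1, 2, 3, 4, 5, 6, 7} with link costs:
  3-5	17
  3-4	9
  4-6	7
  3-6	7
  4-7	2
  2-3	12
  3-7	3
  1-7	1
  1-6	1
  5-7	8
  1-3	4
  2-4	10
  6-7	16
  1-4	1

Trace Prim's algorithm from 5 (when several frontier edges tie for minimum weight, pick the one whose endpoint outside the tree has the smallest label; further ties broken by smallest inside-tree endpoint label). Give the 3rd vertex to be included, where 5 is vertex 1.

1

Grow the tree from 5 using Prim:
Step 1: cheapest edge leaving the tree is 5-7 (8); add 7.
Step 2: cheapest edge leaving the tree is 1-7 (1); add 1.
Step 3: cheapest edge leaving the tree is 1-4 (1); add 4.
Step 4: cheapest edge leaving the tree is 1-6 (1); add 6.
Step 5: cheapest edge leaving the tree is 3-7 (3); add 3.
Step 6: cheapest edge leaving the tree is 2-4 (10); add 2.
Vertex order: 5, 7, 1, 4, 6, 3, 2. The 3rd vertex is 1.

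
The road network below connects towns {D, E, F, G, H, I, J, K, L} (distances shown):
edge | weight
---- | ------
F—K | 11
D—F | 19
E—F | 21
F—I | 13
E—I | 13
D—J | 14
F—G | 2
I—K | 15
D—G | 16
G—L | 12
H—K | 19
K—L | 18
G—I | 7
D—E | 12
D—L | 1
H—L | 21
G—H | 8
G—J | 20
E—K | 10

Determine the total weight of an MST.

Sort edges by weight, then run Kruskal:
D—L (1): add — endpoints in different components.
F—G (2): add — endpoints in different components.
G—I (7): add — endpoints in different components.
G—H (8): add — endpoints in different components.
E—K (10): add — endpoints in different components.
F—K (11): add — endpoints in different components.
D—E (12): add — endpoints in different components.
G—L (12): skip — G and L already connected.
E—I (13): skip — E and I already connected.
F—I (13): skip — F and I already connected.
D—J (14): add — endpoints in different components.
MST edges: D—L, F—G, G—I, G—H, E—K, F—K, D—E, D—J; total weight 1+2+7+8+10+11+12+14 = 65.

65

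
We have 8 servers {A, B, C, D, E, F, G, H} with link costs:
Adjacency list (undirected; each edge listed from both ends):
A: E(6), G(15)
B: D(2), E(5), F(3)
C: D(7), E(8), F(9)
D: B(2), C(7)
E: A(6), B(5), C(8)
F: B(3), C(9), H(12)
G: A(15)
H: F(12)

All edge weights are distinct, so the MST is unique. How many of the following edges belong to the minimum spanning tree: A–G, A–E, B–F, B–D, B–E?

Kruskal's algorithm — process edges by increasing weight (ties by edge label):
B–D (2): add — endpoints in different components.
B–F (3): add — endpoints in different components.
B–E (5): add — endpoints in different components.
A–E (6): add — endpoints in different components.
C–D (7): add — endpoints in different components.
C–E (8): skip — C and E already connected.
C–F (9): skip — C and F already connected.
F–H (12): add — endpoints in different components.
A–G (15): add — endpoints in different components.
MST edge set: {B–D, B–F, B–E, A–E, C–D, F–H, A–G}.
Of the listed edges, {A–G, A–E, B–F, B–D, B–E} are in the MST → 5.

5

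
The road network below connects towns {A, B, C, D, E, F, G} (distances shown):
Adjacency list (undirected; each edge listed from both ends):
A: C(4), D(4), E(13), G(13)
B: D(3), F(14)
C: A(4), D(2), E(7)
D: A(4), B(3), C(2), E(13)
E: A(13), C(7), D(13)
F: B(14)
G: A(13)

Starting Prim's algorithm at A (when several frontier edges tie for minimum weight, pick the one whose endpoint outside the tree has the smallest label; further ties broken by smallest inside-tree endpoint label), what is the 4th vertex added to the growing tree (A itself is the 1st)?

B

Prim, starting at A.
Step 1: cheapest edge leaving the tree is A C (4); add C.
Step 2: cheapest edge leaving the tree is C D (2); add D.
Step 3: cheapest edge leaving the tree is B D (3); add B.
Step 4: cheapest edge leaving the tree is C E (7); add E.
Step 5: cheapest edge leaving the tree is A G (13); add G.
Step 6: cheapest edge leaving the tree is B F (14); add F.
Vertex order: A, C, D, B, E, G, F. The 4th vertex is B.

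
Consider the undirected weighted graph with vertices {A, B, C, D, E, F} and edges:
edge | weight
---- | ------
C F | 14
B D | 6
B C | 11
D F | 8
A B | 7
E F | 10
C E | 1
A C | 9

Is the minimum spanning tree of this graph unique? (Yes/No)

Yes

Kruskal's algorithm — process edges by increasing weight (ties by edge label):
C E (1): add. Components now {A} {B} {C,E} {D} {F}
B D (6): add. Components now {A} {B,D} {C,E} {F}
A B (7): add. Components now {A,B,D} {C,E} {F}
D F (8): add. Components now {A,B,D,F} {C,E}
A C (9): add. Components now {A,B,C,D,E,F}
Every non-tree edge has weight strictly greater than the heaviest edge on the tree path between its endpoints, so the MST is unique.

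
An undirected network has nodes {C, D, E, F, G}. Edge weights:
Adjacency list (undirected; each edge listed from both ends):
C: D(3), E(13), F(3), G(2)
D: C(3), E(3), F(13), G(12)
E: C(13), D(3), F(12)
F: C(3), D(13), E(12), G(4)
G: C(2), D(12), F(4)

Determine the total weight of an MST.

Prim's algorithm from F:
Step 1: cheapest edge leaving the tree is C–F (3); add C.
Step 2: cheapest edge leaving the tree is C–G (2); add G.
Step 3: cheapest edge leaving the tree is C–D (3); add D.
Step 4: cheapest edge leaving the tree is D–E (3); add E.
MST edges: C–F, C–G, C–D, D–E; total weight 3+2+3+3 = 11.

11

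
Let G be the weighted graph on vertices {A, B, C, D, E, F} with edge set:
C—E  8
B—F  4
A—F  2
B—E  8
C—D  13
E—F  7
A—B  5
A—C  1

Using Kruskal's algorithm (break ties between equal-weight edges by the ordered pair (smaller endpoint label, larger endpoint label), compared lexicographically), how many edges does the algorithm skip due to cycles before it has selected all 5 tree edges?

Sort edges by weight, then run Kruskal:
A—C (1): add. Components now {A,C} {B} {D} {E} {F}
A—F (2): add. Components now {A,C,F} {B} {D} {E}
B—F (4): add. Components now {A,B,C,F} {D} {E}
A—B (5): skip — A and B already connected.
E—F (7): add. Components now {A,B,C,E,F} {D}
B—E (8): skip — B and E already connected.
C—E (8): skip — C and E already connected.
C—D (13): add. Components now {A,B,C,D,E,F}
Edges rejected before the tree was complete: 3.

3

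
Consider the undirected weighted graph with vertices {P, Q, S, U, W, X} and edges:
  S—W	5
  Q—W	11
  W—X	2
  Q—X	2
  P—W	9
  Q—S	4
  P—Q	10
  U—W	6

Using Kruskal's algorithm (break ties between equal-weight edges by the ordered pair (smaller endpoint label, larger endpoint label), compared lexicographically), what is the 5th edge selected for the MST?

P-W

Kruskal's algorithm — process edges by increasing weight (ties by edge label):
Q—X (2): add — endpoints in different components.
W—X (2): add — endpoints in different components.
Q—S (4): add — endpoints in different components.
S—W (5): skip — S and W already connected.
U—W (6): add — endpoints in different components.
P—W (9): add — endpoints in different components.
The 5th edge added is P—W.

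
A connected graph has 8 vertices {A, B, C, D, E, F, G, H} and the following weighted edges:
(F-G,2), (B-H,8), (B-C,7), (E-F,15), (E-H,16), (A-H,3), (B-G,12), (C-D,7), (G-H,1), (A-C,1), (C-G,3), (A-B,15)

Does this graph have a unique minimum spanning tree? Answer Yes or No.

No

Kruskal's algorithm — process edges by increasing weight (ties by edge label):
A-C (1): add — endpoints in different components.
G-H (1): add — endpoints in different components.
F-G (2): add — endpoints in different components.
A-H (3): add — endpoints in different components.
C-G (3): skip — C and G already connected.
B-C (7): add — endpoints in different components.
C-D (7): add — endpoints in different components.
B-H (8): skip — B and H already connected.
B-G (12): skip — B and G already connected.
A-B (15): skip — A and B already connected.
E-F (15): add — endpoints in different components.
Non-tree edge C-G has weight 3, equal to the heaviest edge on its tree cycle — swapping gives another MST of the same weight. Not unique.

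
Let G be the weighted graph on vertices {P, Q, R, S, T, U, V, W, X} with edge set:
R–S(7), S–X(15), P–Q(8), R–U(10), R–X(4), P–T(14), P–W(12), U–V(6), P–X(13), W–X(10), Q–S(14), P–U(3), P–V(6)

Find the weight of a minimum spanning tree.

Kruskal's algorithm — process edges by increasing weight (ties by edge label):
P–U (3): add — endpoints in different components.
R–X (4): add — endpoints in different components.
P–V (6): add — endpoints in different components.
U–V (6): skip — U and V already connected.
R–S (7): add — endpoints in different components.
P–Q (8): add — endpoints in different components.
R–U (10): add — endpoints in different components.
W–X (10): add — endpoints in different components.
P–W (12): skip — W and P already connected.
P–X (13): skip — X and P already connected.
P–T (14): add — endpoints in different components.
MST edges: P–U, R–X, P–V, R–S, P–Q, R–U, W–X, P–T; total weight 3+4+6+7+8+10+10+14 = 62.

62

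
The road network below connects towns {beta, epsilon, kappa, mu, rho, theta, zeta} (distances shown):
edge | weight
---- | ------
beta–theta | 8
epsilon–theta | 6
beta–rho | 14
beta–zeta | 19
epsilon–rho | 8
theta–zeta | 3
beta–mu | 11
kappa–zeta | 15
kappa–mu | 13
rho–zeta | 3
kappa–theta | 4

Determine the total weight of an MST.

35

Kruskal's algorithm — process edges by increasing weight (ties by edge label):
rho–zeta (3): add — endpoints in different components.
theta–zeta (3): add — endpoints in different components.
kappa–theta (4): add — endpoints in different components.
epsilon–theta (6): add — endpoints in different components.
beta–theta (8): add — endpoints in different components.
epsilon–rho (8): skip — rho and epsilon already connected.
beta–mu (11): add — endpoints in different components.
MST edges: rho–zeta, theta–zeta, kappa–theta, epsilon–theta, beta–theta, beta–mu; total weight 3+3+4+6+8+11 = 35.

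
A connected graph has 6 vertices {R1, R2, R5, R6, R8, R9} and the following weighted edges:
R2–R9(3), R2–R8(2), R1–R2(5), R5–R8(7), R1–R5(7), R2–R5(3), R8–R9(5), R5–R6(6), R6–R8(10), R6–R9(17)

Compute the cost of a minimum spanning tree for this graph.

19

Sort edges by weight, then run Kruskal:
R2–R8 (2): add — endpoints in different components.
R2–R5 (3): add — endpoints in different components.
R2–R9 (3): add — endpoints in different components.
R1–R2 (5): add — endpoints in different components.
R8–R9 (5): skip — R9 and R8 already connected.
R5–R6 (6): add — endpoints in different components.
MST edges: R2–R8, R2–R5, R2–R9, R1–R2, R5–R6; total weight 2+3+3+5+6 = 19.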